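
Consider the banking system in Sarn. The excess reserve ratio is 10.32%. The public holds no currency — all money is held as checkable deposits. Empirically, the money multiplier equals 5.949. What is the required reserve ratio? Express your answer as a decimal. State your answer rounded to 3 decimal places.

Using m = 5.949. Since m = (1 + c)/(c + rr + e), the denominator satisfies c + rr + e = (1 + c)/m = (1 + 0) / 5.949 ≈ 0.168095.
With c = 0 and e = 0.1032, the required reserve ratio is 0.168095 − 0 − 0.1032 = 0.064895.

0.065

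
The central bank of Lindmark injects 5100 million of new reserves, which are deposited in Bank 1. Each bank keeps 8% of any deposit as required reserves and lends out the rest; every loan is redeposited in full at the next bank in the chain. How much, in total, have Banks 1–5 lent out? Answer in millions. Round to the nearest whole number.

19995 million

Bank i lends (1 − rr)^i of the original deposit: Bank 1 lends 5100·0.9200 = 4692.0000, Bank 2 lends 5100·0.9200² = 4316.6400, and so on.
Summing a geometric series: total = 5100·[0.9200·(1 − 0.9200^5) / (1 − 0.9200)] ≈ 19994.8687 million.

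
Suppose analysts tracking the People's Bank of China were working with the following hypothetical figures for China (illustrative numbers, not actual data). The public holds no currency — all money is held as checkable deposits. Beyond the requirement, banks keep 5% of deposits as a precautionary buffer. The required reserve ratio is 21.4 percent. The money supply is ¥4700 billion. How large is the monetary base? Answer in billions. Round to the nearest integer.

The money multiplier is m = 1 / (rr + e) = 1 / (0.214 + 0.05) ≈ 3.78788.
MB = M / m = 4700 / 3.78788 ≈ 1240.7996 billion.

¥1241 billion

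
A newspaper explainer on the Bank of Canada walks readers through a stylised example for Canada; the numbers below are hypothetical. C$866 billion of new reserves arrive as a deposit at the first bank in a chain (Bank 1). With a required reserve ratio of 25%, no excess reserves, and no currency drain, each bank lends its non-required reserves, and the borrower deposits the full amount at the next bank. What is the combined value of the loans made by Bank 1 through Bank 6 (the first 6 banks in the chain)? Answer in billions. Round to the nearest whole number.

Bank i lends (1 − rr)^i of the original deposit: Bank 1 lends 866·0.7500 = 649.5000, Bank 2 lends 866·0.7500² = 487.1250, and so on.
Summing a geometric series: total = 866·[0.7500·(1 − 0.7500^6) / (1 − 0.7500)] ≈ 2135.6118 billion.

C$2136 billion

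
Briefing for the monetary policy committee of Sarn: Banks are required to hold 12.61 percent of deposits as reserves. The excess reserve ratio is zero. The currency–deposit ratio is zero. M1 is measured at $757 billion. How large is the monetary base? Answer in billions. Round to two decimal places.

$95.46 billion

With no currency drain and no excess reserves, the money multiplier is m = 1/rr = 1/0.1261 ≈ 7.930214.
The monetary base is MB = M / m = 757 / 7.930214 ≈ 95.4577 billion.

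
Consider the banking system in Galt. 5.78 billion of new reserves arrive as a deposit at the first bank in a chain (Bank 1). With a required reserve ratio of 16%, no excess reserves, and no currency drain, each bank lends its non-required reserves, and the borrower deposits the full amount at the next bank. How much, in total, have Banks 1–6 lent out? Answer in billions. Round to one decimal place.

19.7 billion

Bank i lends (1 − rr)^i of the original deposit: Bank 1 lends 5.78·0.8400 = 4.8552, Bank 2 lends 5.78·0.8400² ≈ 4.0784, and so on.
Summing a geometric series: total = 5.78·[0.8400·(1 − 0.8400^6) / (1 − 0.8400)] ≈ 19.6849 billion.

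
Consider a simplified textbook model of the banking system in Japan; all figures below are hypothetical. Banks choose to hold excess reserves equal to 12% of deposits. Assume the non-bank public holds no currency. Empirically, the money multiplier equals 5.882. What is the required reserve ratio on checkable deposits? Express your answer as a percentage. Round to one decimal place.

Using m = 5.882. Since m = (1 + c)/(c + rr + e), the denominator satisfies c + rr + e = (1 + c)/m = (1 + 0) / 5.882 ≈ 0.170010.
With c = 0 and e = 0.12, the required reserve ratio on checkable deposits is 0.170010 − 0 − 0.12 = 0.05001.

5.0%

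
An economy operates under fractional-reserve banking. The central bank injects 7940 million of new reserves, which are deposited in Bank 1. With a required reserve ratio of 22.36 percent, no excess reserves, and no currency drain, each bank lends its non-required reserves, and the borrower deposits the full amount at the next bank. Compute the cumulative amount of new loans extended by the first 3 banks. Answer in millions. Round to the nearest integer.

Bank i lends (1 − rr)^i of the original deposit: Bank 1 lends 7940·0.7764 = 6164.6160, Bank 2 lends 7940·0.7764² ≈ 4786.2079, and so on.
Summing a geometric series: total = 7940·[0.7764·(1 − 0.7764^3) / (1 − 0.7764)] ≈ 14666.8356 million.

14667 million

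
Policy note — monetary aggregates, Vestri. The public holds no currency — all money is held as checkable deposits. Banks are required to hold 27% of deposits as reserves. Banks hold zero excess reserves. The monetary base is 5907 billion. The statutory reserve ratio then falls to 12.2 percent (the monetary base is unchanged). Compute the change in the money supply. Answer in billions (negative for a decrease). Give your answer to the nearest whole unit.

26540 billion

Initially m₁ = 1 / (0.27) ≈ 3.70370, so M₁ = 3.70370 × 5907 = 21877.7559 billion.
After the change m₂ = 1 / (0.122) ≈ 8.19672, so M₂ = 8.19672 × 5907 ≈ 48418.025 billion.
ΔM = M₂ − M₁ = 48418.025 − 21877.7559 = 26540.2691 billion.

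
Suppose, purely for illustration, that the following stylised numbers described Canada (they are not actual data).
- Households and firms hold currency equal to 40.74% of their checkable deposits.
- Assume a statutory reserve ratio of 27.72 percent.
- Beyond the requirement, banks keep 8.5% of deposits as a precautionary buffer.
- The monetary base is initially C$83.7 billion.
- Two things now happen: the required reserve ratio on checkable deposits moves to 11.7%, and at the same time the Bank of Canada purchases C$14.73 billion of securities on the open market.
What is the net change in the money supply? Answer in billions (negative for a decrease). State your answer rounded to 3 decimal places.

C$74.257 billion

Before: m₁ = (1 + 0.4074) / (0.2772 + 0.085 + 0.4074) ≈ 1.828742, MB₁ = 83.7, so M₁ = 1.828742 × 83.7 ≈ 153.0657 billion.
After: m₂ = (1 + 0.4074) / (0.117 + 0.085 + 0.4074) ≈ 2.309485, MB₂ = 83.7 + 14.73 = 98.43, so M₂ = 2.309485 × 98.43 ≈ 227.3226 billion.
ΔM = M₂ − M₁ = 227.3226 − 153.0657 = 74.2569 billion.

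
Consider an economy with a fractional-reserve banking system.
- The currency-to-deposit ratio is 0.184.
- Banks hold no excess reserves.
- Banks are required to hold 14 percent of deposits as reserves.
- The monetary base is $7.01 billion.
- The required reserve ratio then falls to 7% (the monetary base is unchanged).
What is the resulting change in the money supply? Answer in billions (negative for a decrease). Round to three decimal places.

Initially m₁ = (1 + 0.184) / (0.14 + 0.184) ≈ 3.65432, so M₁ = 3.65432 × 7.01 ≈ 25.6168 billion.
After the change m₂ = (1 + 0.184) / (0.07 + 0.184) ≈ 4.66142, so M₂ = 4.66142 × 7.01 ≈ 32.6766 billion.
ΔM = M₂ − M₁ = 32.6766 − 25.6168 = 7.0598 billion.

$7.060 billion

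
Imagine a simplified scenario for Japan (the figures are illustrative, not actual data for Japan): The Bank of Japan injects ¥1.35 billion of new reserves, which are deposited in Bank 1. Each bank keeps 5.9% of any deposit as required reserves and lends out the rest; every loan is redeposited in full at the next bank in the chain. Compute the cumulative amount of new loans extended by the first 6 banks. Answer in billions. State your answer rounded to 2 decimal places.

¥6.58 billion

Bank i lends (1 − rr)^i of the original deposit: Bank 1 lends 1.35·0.9410 ≈ 1.2704, Bank 2 lends 1.35·0.9410² ≈ 1.1954, and so on.
Summing a geometric series: total = 1.35·[0.9410·(1 − 0.9410^6) / (1 − 0.9410)] ≈ 6.5825 billion.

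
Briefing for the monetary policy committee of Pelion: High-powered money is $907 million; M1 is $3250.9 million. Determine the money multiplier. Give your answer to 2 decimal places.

The money multiplier is m = M / MB = 3250.9 / 907 ≈ 3.58423.

3.58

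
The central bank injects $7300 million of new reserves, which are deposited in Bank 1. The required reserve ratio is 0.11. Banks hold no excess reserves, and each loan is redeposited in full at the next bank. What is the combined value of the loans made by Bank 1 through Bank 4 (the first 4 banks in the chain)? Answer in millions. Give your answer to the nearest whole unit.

$22006 million

Bank i lends (1 − rr)^i of the original deposit: Bank 1 lends 7300·0.8900 = 6497.0000, Bank 2 lends 7300·0.8900² = 5782.3300, and so on.
Summing a geometric series: total = 7300·[0.8900·(1 − 0.8900^4) / (1 − 0.8900)] ≈ 22005.7873 million.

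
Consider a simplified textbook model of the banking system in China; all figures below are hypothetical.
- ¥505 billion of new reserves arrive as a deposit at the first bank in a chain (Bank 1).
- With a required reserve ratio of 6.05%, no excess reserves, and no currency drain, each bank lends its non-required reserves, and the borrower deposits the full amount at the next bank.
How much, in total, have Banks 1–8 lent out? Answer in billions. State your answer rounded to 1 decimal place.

Bank i lends (1 − rr)^i of the original deposit: Bank 1 lends 505·0.9395 = 474.4475, Bank 2 lends 505·0.9395² ≈ 445.7434, and so on.
Summing a geometric series: total = 505·[0.9395·(1 − 0.9395^8) / (1 − 0.9395)] ≈ 3082.1062 billion.

¥3082.1 billion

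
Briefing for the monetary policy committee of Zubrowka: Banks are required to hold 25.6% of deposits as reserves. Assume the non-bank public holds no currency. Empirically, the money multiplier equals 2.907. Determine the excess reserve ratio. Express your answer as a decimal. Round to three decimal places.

Using m = 2.907. Since m = (1 + c)/(c + rr + e), the denominator satisfies c + rr + e = (1 + c)/m = (1 + 0) / 2.907 ≈ 0.343997.
With c = 0 and rr = 0.256, the excess reserve ratio is 0.343997 − 0 − 0.256 = 0.087997.

0.088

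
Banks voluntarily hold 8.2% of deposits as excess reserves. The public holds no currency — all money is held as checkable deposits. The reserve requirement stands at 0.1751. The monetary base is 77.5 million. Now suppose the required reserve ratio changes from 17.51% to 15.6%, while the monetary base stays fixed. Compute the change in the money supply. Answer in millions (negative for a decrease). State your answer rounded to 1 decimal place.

Initially m₁ = 1 / (0.1751 + 0.082) ≈ 3.8895, so M₁ = 3.8895 × 77.5 ≈ 301.4362 million.
After the change m₂ = 1 / (0.156 + 0.082) ≈ 4.2017, so M₂ = 4.2017 × 77.5 ≈ 325.6317 million.
ΔM = M₂ − M₁ = 325.6317 − 301.4362 = 24.1955 million.

24.2 million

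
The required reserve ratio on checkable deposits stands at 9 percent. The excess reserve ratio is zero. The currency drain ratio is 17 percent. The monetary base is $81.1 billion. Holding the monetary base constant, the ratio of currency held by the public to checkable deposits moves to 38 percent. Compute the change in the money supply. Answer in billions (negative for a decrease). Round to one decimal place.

Initially m₁ = (1 + 0.17) / (0.09 + 0.17) = 4.5, so M₁ = 4.5 × 81.1 = 364.95 billion.
After the change m₂ = (1 + 0.38) / (0.09 + 0.38) ≈ 2.9362, so M₂ = 2.9362 × 81.1 ≈ 238.1258 billion.
ΔM = M₂ − M₁ = 238.1258 − 364.95 = -126.8242 billion.

-126.8 billion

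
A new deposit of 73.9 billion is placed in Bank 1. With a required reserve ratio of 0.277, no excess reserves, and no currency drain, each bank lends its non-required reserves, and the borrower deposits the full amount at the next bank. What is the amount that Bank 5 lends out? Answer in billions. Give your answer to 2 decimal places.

Each bank lends a fraction (1 − rr) = 0.7230 of the deposit it receives, so Bank 5 receives 73.9·0.7230^4 and lends 73.9·0.7230^5 ≈ 14.5994 billion.

14.60 billion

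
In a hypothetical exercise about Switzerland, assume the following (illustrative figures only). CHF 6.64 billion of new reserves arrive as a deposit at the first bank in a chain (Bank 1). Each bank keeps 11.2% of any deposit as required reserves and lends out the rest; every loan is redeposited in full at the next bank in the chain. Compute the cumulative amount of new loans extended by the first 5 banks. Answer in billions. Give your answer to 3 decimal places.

CHF 23.577 billion

Bank i lends (1 − rr)^i of the original deposit: Bank 1 lends 6.64·0.8880 ≈ 5.8963, Bank 2 lends 6.64·0.8880² ≈ 5.2359, and so on.
Summing a geometric series: total = 6.64·[0.8880·(1 − 0.8880^5) / (1 − 0.8880)] ≈ 23.5769 billion.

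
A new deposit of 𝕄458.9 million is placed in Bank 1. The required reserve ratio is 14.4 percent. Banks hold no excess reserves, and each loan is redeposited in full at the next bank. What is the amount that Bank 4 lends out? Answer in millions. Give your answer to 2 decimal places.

Each bank lends a fraction (1 − rr) = 0.8560 of the deposit it receives, so Bank 4 receives 458.9·0.8560^3 and lends 458.9·0.8560^4 ≈ 246.3843 million.

𝕄246.38 million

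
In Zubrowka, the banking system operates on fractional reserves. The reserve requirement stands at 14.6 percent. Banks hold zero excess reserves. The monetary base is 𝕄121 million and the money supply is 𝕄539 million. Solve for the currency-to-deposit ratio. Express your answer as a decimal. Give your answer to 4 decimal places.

0.1012

Using m = M/MB = 539/121 ≈ 4.454545. From m = (1 + c)/(c + rr + e), rearranging gives 1 + c = m·(c + rr + e), so c·(1 − m) = m·(rr + e) − 1.
Hence c = [m·(rr + e) − 1]/(1 − m) = [4.454545 × (0.146 + 0) − 1] / (1 − 4.454545) ≈ 0.101211.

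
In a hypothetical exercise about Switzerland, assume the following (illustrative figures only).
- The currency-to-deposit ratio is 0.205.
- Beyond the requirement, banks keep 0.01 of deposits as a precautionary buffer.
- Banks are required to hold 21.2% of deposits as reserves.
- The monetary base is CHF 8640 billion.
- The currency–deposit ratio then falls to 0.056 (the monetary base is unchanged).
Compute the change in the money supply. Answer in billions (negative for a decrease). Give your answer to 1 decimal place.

Initially m₁ = (1 + 0.205) / (0.212 + 0.01 + 0.205) ≈ 2.822014, so M₁ = 2.822014 × 8640 ≈ 24382.201 billion.
After the change m₂ = (1 + 0.056) / (0.212 + 0.01 + 0.056) ≈ 3.798561, so M₂ = 3.798561 × 8640 ≈ 32819.567 billion.
ΔM = M₂ − M₁ = 32819.567 − 24382.201 = 8437.366 billion.

CHF 8437.4 billion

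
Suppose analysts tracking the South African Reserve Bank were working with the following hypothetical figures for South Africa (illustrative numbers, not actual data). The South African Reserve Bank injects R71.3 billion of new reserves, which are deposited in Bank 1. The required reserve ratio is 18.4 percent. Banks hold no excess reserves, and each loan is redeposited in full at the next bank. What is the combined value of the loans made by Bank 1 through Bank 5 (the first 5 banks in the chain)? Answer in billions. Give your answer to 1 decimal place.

R201.8 billion

Bank i lends (1 − rr)^i of the original deposit: Bank 1 lends 71.3·0.8160 = 58.1808, Bank 2 lends 71.3·0.8160² ≈ 47.4755, and so on.
Summing a geometric series: total = 71.3·[0.8160·(1 − 0.8160^5) / (1 − 0.8160)] ≈ 201.8035 billion.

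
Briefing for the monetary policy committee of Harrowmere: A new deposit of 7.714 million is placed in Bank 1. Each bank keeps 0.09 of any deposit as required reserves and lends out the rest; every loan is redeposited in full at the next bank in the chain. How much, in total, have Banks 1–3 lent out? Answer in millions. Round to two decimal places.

19.22 million

Bank i lends (1 − rr)^i of the original deposit: Bank 1 lends 7.714·0.9100 ≈ 7.0197, Bank 2 lends 7.714·0.9100² ≈ 6.3880, and so on.
Summing a geometric series: total = 7.714·[0.9100·(1 − 0.9100^3) / (1 − 0.9100)] ≈ 19.2208 million.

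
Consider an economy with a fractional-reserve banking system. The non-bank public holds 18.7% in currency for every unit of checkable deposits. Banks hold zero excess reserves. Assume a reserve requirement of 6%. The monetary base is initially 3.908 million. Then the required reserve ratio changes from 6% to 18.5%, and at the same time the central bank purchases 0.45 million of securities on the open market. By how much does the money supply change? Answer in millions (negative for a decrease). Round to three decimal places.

-4.875 million

Before: m₁ = (1 + 0.187) / (0.06 + 0.187) ≈ 4.80567, MB₁ = 3.908, so M₁ = 4.80567 × 3.908 ≈ 18.7806 million.
After: m₂ = (1 + 0.187) / (0.185 + 0.187) ≈ 3.19086, MB₂ = 3.908 + 0.45 = 4.358, so M₂ = 3.19086 × 4.358 ≈ 13.9058 million.
ΔM = M₂ − M₁ = 13.9058 − 18.7806 = -4.8748 million.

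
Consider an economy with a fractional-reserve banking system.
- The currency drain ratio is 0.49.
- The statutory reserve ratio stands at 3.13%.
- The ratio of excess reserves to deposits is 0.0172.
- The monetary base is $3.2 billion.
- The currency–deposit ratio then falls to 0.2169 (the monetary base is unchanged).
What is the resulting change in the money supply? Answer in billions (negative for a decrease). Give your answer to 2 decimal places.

$5.82 billion

Initially m₁ = (1 + 0.49) / (0.0313 + 0.0172 + 0.49) ≈ 2.7669, so M₁ = 2.7669 × 3.2 ≈ 8.8541 billion.
After the change m₂ = (1 + 0.2169) / (0.0313 + 0.0172 + 0.2169) ≈ 4.5852, so M₂ = 4.5852 × 3.2 ≈ 14.6726 billion.
ΔM = M₂ − M₁ = 14.6726 − 8.8541 = 5.8185 billion.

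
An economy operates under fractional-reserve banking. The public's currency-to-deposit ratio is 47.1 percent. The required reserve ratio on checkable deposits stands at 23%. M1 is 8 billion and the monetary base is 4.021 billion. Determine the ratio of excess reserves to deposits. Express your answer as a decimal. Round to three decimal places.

Using m = M/MB = 8/4.021 ≈ 1.989555. Since m = (1 + c)/(c + rr + e), the denominator satisfies c + rr + e = (1 + c)/m = (1 + 0.471) / 1.989555 ≈ 0.739361.
With c = 0.471 and rr = 0.23, the ratio of excess reserves to deposits is 0.739361 − 0.471 − 0.23 = 0.038361.

0.038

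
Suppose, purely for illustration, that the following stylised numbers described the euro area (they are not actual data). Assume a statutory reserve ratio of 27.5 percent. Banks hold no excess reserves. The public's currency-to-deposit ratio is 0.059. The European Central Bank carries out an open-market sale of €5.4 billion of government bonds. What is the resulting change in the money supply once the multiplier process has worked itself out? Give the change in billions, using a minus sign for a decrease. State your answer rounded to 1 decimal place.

The money multiplier is m = (1 + c) / (rr + c) = (1 + 0.059) / (0.275 + 0.059) ≈ 3.1707.
The sale removes 5.4 billion of base, so ΔM = m × ΔMB = 3.1707 × (−5.4) ≈ -17.1218 billion.

-17.1 billion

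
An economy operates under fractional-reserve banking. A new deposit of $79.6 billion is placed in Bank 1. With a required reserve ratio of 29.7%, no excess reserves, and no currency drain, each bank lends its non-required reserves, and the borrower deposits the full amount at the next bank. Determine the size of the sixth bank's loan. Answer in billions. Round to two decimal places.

$9.61 billion

Each bank lends a fraction (1 − rr) = 0.7030 of the deposit it receives, so Bank 6 receives 79.6·0.7030^5 and lends 79.6·0.7030^6 ≈ 9.6083 billion.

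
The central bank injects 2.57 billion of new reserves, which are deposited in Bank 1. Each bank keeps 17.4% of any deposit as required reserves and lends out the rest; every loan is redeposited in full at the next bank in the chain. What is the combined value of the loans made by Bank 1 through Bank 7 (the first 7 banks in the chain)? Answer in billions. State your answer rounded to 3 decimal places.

9.000 billion

Bank i lends (1 − rr)^i of the original deposit: Bank 1 lends 2.57·0.8260 ≈ 2.1228, Bank 2 lends 2.57·0.8260² ≈ 1.7534, and so on.
Summing a geometric series: total = 2.57·[0.8260·(1 − 0.8260^7) / (1 − 0.8260)] ≈ 8.9996 billion.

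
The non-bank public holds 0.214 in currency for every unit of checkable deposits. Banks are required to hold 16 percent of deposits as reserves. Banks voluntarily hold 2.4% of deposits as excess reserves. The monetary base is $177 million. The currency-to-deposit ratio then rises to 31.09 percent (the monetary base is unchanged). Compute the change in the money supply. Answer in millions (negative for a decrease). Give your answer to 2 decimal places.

-71.05 million

Initially m₁ = (1 + 0.214) / (0.16 + 0.024 + 0.214) ≈ 3.050251, so M₁ = 3.050251 × 177 ≈ 539.8944 million.
After the change m₂ = (1 + 0.3109) / (0.16 + 0.024 + 0.3109) ≈ 2.648818, so M₂ = 2.648818 × 177 ≈ 468.8408 million.
ΔM = M₂ − M₁ = 468.8408 − 539.8944 = -71.0536 million.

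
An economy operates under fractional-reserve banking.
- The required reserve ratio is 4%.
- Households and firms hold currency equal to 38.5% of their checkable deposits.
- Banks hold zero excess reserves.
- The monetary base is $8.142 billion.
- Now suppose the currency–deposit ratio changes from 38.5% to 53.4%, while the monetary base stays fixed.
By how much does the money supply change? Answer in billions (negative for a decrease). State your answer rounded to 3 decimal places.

Initially m₁ = (1 + 0.385) / (0.04 + 0.385) ≈ 3.25882, so M₁ = 3.25882 × 8.142 ≈ 26.5333 billion.
After the change m₂ = (1 + 0.534) / (0.04 + 0.534) ≈ 2.67247, so M₂ = 2.67247 × 8.142 ≈ 21.7593 billion.
ΔM = M₂ − M₁ = 21.7593 − 26.5333 = -4.774 billion.

-4.774 billion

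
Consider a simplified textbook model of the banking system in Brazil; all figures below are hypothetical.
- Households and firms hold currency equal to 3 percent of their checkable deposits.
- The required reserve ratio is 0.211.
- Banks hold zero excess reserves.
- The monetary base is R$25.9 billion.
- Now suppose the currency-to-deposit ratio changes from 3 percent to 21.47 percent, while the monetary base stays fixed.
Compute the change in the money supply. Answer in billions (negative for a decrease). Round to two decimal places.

Initially m₁ = (1 + 0.03) / (0.211 + 0.03) ≈ 4.27386, so M₁ = 4.27386 × 25.9 ≈ 110.693 billion.
After the change m₂ = (1 + 0.2147) / (0.211 + 0.2147) ≈ 2.85342, so M₂ = 2.85342 × 25.9 ≈ 73.9036 billion.
ΔM = M₂ − M₁ = 73.9036 − 110.693 = -36.7894 billion.

-36.79 billion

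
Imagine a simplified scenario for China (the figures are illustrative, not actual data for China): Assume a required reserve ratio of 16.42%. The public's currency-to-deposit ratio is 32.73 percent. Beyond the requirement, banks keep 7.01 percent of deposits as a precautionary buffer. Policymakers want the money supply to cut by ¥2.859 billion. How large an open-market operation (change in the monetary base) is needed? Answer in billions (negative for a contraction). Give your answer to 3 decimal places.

The money multiplier is m = (1 + c) / (rr + e + c) = (1 + 0.3273) / (0.1642 + 0.0701 + 0.3273) ≈ 2.36343.
ΔMB = ΔM / m = (−2.859) / 2.36343 ≈ -1.2097 billion.

-1.210 billion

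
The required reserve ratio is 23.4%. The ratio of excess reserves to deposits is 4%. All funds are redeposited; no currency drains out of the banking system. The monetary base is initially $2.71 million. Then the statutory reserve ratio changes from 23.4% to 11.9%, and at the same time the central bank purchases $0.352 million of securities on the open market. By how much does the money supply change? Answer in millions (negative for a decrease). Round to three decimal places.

$9.367 million

Before: m₁ = 1 / (0.234 + 0.04) ≈ 3.64964, MB₁ = 2.71, so M₁ = 3.64964 × 2.71 ≈ 9.8905 million.
After: m₂ = 1 / (0.119 + 0.04) ≈ 6.28931, MB₂ = 2.71 + 0.352 = 3.062, so M₂ = 6.28931 × 3.062 ≈ 19.2579 million.
ΔM = M₂ − M₁ = 19.2579 − 9.8905 = 9.3674 million.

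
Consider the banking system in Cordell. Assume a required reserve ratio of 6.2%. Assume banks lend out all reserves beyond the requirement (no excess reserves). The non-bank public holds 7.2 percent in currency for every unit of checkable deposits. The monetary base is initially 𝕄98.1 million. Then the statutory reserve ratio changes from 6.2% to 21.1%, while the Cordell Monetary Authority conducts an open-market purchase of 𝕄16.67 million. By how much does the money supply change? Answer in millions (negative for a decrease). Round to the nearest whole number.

Before: m₁ = (1 + 0.072) / (0.062 + 0.072) = 8, MB₁ = 98.1, so M₁ = 8 × 98.1 = 784.8 million.
After: m₂ = (1 + 0.072) / (0.211 + 0.072) ≈ 3.7880, MB₂ = 98.1 + 16.67 = 114.77, so M₂ = 3.7880 × 114.77 ≈ 434.7488 million.
ΔM = M₂ − M₁ = 434.7488 − 784.8 = -350.0512 million.

-350 million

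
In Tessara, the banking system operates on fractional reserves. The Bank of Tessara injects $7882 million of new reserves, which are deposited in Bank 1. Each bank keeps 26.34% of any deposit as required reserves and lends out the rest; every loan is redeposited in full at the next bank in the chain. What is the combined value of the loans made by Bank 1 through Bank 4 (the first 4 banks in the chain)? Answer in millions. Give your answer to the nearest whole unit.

$15553 million

Bank i lends (1 − rr)^i of the original deposit: Bank 1 lends 7882·0.7366 = 5805.8812, Bank 2 lends 7882·0.7366² ≈ 4276.6121, and so on.
Summing a geometric series: total = 7882·[0.7366·(1 − 0.7366^4) / (1 − 0.7366)] ≈ 15553.0481 million.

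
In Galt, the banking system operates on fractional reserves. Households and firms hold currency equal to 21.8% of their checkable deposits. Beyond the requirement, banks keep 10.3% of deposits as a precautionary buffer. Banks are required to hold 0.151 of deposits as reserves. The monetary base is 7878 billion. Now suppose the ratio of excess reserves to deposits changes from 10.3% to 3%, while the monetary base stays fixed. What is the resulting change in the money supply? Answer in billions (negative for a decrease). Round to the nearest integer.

Initially m₁ = (1 + 0.218) / (0.151 + 0.103 + 0.218) ≈ 2.58051, so M₁ = 2.58051 × 7878 ≈ 20329.2578 billion.
After the change m₂ = (1 + 0.218) / (0.151 + 0.03 + 0.218) ≈ 3.05263, so M₂ = 3.05263 × 7878 ≈ 24048.6191 billion.
ΔM = M₂ − M₁ = 24048.6191 − 20329.2578 = 3719.3613 billion.

3719 billion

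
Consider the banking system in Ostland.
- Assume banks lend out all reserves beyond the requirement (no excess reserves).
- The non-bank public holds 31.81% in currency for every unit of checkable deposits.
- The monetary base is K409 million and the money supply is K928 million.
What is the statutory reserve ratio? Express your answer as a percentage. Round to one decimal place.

26.3%

Using m = M/MB = 928/409 ≈ 2.268949. Since m = (1 + c)/(c + rr + e), the denominator satisfies c + rr + e = (1 + c)/m = (1 + 0.3181) / 2.268949 ≈ 0.580930.
With c = 0.3181 and e = 0, the statutory reserve ratio is 0.580930 − 0.3181 − 0 = 0.26283.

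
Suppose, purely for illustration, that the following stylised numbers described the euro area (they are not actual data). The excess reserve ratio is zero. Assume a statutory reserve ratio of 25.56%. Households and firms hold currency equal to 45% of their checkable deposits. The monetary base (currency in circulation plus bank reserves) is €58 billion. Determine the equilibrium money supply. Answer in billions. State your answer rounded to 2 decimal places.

€119.19 billion

The money multiplier is m = (1 + c) / (rr + c) = (1 + 0.45) / (0.2556 + 0.45) ≈ 2.05499.
So M = m × MB = 2.05499 × 58 ≈ 119.1894 billion.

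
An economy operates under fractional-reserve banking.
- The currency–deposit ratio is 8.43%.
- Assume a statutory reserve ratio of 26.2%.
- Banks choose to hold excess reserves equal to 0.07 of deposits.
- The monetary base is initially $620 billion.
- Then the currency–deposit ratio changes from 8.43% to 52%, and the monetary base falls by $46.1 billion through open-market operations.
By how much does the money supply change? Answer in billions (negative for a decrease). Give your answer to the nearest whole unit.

-591 billion

Before: m₁ = (1 + 0.0843) / (0.262 + 0.07 + 0.0843) ≈ 2.6046, MB₁ = 620, so M₁ = 2.6046 × 620 = 1614.852 billion.
After: m₂ = (1 + 0.52) / (0.262 + 0.07 + 0.52) ≈ 1.7840, MB₂ = 620 − 46.1 = 573.9, so M₂ = 1.7840 × 573.9 = 1023.8376 billion.
ΔM = M₂ − M₁ = 1023.8376 − 1614.852 = -591.0144 billion.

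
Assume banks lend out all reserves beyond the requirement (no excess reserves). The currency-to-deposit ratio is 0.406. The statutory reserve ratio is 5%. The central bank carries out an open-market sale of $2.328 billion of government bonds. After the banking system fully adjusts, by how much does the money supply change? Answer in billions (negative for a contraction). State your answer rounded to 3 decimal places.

The money multiplier is m = (1 + c) / (rr + c) = (1 + 0.406) / (0.05 + 0.406) ≈ 3.08333.
The sale removes 2.328 billion of base, so ΔM = m × ΔMB = 3.08333 × (−2.328) ≈ -7.178 billion.

-7.178 billion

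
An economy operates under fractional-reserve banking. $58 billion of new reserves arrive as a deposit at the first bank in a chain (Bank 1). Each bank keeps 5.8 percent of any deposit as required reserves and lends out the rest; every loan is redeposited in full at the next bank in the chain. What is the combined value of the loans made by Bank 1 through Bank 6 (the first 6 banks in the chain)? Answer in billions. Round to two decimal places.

Bank i lends (1 − rr)^i of the original deposit: Bank 1 lends 58·0.9420 = 54.6360, Bank 2 lends 58·0.9420² ≈ 51.4671, and so on.
Summing a geometric series: total = 58·[0.9420·(1 − 0.9420^6) / (1 − 0.9420)] ≈ 283.8024 billion.

$283.80 billion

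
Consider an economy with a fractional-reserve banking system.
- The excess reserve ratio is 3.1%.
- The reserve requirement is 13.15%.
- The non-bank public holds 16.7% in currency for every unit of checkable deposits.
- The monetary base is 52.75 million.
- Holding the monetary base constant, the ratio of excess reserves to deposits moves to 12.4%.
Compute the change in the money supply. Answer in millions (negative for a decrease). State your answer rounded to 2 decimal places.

-41.12 million

Initially m₁ = (1 + 0.167) / (0.1315 + 0.031 + 0.167) ≈ 3.54173, so M₁ = 3.54173 × 52.75 ≈ 186.8263 million.
After the change m₂ = (1 + 0.167) / (0.1315 + 0.124 + 0.167) ≈ 2.76213, so M₂ = 2.76213 × 52.75 ≈ 145.7024 million.
ΔM = M₂ − M₁ = 145.7024 − 186.8263 = -41.1239 million.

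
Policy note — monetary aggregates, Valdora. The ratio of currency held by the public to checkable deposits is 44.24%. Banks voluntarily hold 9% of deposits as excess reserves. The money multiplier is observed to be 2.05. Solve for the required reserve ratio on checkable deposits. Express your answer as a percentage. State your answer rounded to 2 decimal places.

Using m = 2.05. Since m = (1 + c)/(c + rr + e), the denominator satisfies c + rr + e = (1 + c)/m = (1 + 0.4424) / 2.05 ≈ 0.703610.
With c = 0.4424 and e = 0.09, the required reserve ratio on checkable deposits is 0.703610 − 0.4424 − 0.09 = 0.17121.

17.12%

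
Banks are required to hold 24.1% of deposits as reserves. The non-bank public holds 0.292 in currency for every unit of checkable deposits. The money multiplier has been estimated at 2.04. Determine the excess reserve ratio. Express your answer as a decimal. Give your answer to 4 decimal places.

Using m = 2.04. Since m = (1 + c)/(c + rr + e), the denominator satisfies c + rr + e = (1 + c)/m = (1 + 0.292) / 2.04 ≈ 0.633333.
With c = 0.292 and rr = 0.241, the excess reserve ratio is 0.633333 − 0.292 − 0.241 = 0.100333.

0.1003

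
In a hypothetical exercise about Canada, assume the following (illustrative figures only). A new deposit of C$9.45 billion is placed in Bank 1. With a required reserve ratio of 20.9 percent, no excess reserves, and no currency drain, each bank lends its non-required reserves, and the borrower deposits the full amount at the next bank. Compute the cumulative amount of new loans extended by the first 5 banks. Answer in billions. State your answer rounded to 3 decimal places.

C$24.690 billion

Bank i lends (1 − rr)^i of the original deposit: Bank 1 lends 9.45·0.7910 ≈ 7.4749, Bank 2 lends 9.45·0.7910² ≈ 5.9127, and so on.
Summing a geometric series: total = 9.45·[0.7910·(1 − 0.7910^5) / (1 − 0.7910)] ≈ 24.6903 billion.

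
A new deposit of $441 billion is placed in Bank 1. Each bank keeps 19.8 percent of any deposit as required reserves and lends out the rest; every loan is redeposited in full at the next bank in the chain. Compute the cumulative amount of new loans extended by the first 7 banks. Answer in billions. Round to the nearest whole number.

Bank i lends (1 − rr)^i of the original deposit: Bank 1 lends 441·0.8020 = 353.6820, Bank 2 lends 441·0.8020² ≈ 283.6530, and so on.
Summing a geometric series: total = 441·[0.8020·(1 − 0.8020^7) / (1 − 0.8020)] ≈ 1405.0592 billion.

$1405 billion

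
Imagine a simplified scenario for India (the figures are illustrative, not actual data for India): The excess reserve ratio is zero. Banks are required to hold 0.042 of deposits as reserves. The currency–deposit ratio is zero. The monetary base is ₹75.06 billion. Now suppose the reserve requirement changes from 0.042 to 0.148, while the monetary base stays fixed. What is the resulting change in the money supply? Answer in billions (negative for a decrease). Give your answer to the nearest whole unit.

Initially m₁ = 1 / (0.042) ≈ 23.8095, so M₁ = 23.8095 × 75.06 ≈ 1787.1411 billion.
After the change m₂ = 1 / (0.148) ≈ 6.7568, so M₂ = 6.7568 × 75.06 ≈ 507.1654 billion.
ΔM = M₂ − M₁ = 507.1654 − 1787.1411 = -1279.9757 billion.

-1280 billion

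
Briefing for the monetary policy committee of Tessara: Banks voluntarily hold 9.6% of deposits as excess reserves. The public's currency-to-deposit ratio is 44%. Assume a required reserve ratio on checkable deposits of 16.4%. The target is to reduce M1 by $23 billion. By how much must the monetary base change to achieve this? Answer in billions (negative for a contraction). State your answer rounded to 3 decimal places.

The money multiplier is m = (1 + c) / (rr + e + c) = (1 + 0.44) / (0.164 + 0.096 + 0.44) ≈ 2.057143.
ΔMB = ΔM / m = (−23) / 2.057143 ≈ -11.1806 billion.

-11.181 billion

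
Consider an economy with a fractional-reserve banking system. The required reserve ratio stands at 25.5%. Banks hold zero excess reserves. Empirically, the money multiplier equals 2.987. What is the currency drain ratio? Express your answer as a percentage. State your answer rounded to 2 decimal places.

11.99%

Using m = 2.987. From m = (1 + c)/(c + rr + e), rearranging gives 1 + c = m·(c + rr + e), so c·(1 − m) = m·(rr + e) − 1.
Hence c = [m·(rr + e) − 1]/(1 − m) = [2.987 × (0.255 + 0) − 1] / (1 − 2.987) ≈ 0.119937.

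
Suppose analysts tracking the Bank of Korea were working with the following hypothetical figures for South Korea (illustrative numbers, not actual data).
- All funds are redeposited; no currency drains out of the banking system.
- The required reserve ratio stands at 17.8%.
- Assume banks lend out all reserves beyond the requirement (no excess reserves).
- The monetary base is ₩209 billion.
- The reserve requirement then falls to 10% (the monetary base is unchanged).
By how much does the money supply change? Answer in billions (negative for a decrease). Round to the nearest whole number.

Initially m₁ = 1 / (0.178) ≈ 5.6180, so M₁ = 5.6180 × 209 = 1174.162 billion.
After the change m₂ = 1 / (0.1) = 10, so M₂ = 10 × 209 = 2090 billion.
ΔM = M₂ − M₁ = 2090 − 1174.162 = 915.838 billion.

₩916 billion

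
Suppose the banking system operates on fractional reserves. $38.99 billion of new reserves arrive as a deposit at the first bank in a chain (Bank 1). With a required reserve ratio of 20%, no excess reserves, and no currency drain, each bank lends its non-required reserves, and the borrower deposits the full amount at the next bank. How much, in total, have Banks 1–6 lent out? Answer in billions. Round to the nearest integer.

$115 billion

Bank i lends (1 − rr)^i of the original deposit: Bank 1 lends 38.99·0.8000 = 31.1920, Bank 2 lends 38.99·0.8000² = 24.9536, and so on.
Summing a geometric series: total = 38.99·[0.8000·(1 − 0.8000^6) / (1 − 0.8000)] ≈ 115.0760 billion.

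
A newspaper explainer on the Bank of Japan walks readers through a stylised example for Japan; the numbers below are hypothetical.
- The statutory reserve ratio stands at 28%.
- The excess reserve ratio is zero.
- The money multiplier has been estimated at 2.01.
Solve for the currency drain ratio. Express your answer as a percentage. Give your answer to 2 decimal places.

43.29%

Using m = 2.01. From m = (1 + c)/(c + rr + e), rearranging gives 1 + c = m·(c + rr + e), so c·(1 − m) = m·(rr + e) − 1.
Hence c = [m·(rr + e) − 1]/(1 − m) = [2.01 × (0.28 + 0) − 1] / (1 − 2.01) ≈ 0.432871.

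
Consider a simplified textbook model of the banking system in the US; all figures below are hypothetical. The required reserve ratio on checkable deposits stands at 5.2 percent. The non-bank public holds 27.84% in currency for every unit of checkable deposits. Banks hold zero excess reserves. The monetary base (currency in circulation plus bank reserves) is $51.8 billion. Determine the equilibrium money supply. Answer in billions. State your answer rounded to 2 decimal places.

The money multiplier is m = (1 + c) / (rr + c) = (1 + 0.2784) / (0.052 + 0.2784) ≈ 3.86925.
So M = m × MB = 3.86925 × 51.8 ≈ 200.4271 billion.

$200.43 billion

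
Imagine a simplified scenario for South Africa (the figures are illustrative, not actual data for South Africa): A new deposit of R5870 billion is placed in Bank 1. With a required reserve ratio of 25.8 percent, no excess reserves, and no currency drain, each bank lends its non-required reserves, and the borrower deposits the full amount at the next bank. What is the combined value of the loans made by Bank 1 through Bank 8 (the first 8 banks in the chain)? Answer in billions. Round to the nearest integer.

R15331 billion

Bank i lends (1 − rr)^i of the original deposit: Bank 1 lends 5870·0.7420 = 4355.5400, Bank 2 lends 5870·0.7420² ≈ 3231.8107, and so on.
Summing a geometric series: total = 5870·[0.7420·(1 − 0.7420^8) / (1 − 0.7420)] ≈ 15330.7889 billion.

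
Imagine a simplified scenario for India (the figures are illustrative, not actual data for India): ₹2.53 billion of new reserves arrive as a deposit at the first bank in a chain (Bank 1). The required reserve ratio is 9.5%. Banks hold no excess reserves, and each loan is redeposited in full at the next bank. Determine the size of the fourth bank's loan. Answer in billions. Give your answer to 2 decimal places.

Each bank lends a fraction (1 − rr) = 0.9050 of the deposit it receives, so Bank 4 receives 2.53·0.9050^3 and lends 2.53·0.9050^4 ≈ 1.6971 billion.

₹1.70 billion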